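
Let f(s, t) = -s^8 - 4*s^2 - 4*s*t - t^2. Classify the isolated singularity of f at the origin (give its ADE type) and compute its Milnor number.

The Hessian of f at 0 has rank 1. Corank 1: A-series; mu = 7 gives A_7.

Type A_7, Milnor number mu = 7.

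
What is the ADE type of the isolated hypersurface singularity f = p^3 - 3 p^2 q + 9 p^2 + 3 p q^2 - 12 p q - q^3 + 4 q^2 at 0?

A_2

The Hessian of f at 0 has rank 1. Corank 1: A-series; mu = 2 gives A_2.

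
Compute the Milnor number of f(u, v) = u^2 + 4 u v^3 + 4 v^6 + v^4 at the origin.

3

The Hessian of f at 0 is [[2, 0], [0, 0]] with rank 1, so corank 1. A Groebner basis of the Jacobian ideal J(f) in C{u,v} is {v^3, u}; counting standard monomials gives mu = 3. Corank 1: A-series; mu = 3 gives A_3.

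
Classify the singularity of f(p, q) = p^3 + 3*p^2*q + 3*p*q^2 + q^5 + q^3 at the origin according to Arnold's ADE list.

E8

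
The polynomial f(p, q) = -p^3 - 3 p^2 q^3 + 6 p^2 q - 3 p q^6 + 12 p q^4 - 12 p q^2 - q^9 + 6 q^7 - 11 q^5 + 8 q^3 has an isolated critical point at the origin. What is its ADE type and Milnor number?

Type E_8, Milnor number mu = 8.

The Hessian of f at 0 is [[0, 0], [0, 0]] with rank 0, so corank 2. A Groebner basis of the Jacobian ideal J(f) in C{p,q} is {p^2/2 + p*q^3 - 2*p*q + 2*q^2, q^4, p^3 - 12*p*q^2 + 16*q^3, p^2*q - 4*p*q^2 + 4*q^3}; counting standard monomials gives mu = 8. Corank 2; j^3 = -(p - 2*q)^3 is a perfect cube, so E-series; the 5-jet and mu = 8 give E_8.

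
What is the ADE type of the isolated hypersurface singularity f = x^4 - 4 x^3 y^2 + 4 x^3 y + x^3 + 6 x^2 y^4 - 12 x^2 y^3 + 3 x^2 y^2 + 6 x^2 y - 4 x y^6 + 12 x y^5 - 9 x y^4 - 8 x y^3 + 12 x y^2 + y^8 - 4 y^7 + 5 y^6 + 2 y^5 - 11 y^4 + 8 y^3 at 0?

E_{6}

The Hessian of f at 0 has rank 0. Corank 2; j^3 = (x + 2*y)^3 is a perfect cube, so E-series; the 4-jet and mu = 6 give E_6.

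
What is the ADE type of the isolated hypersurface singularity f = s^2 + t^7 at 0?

A6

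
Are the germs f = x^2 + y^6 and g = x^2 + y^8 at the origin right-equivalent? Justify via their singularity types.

No.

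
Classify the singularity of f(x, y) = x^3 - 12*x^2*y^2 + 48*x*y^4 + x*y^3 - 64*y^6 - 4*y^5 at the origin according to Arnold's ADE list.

E7

The Hessian of f at 0 has rank 0. Corank 2; j^3 = x^3 is a perfect cube, so E-series; the 4-jet and mu = 7 give E_7.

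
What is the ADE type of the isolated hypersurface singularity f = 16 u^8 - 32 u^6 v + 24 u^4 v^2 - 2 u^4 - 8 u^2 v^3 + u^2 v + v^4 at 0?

D_5

The Hessian of f at 0 has rank 0. Corank 2; j^3 = u^2*v has shape L^2 M (L != M), so D-series; mu = 5 gives D_5.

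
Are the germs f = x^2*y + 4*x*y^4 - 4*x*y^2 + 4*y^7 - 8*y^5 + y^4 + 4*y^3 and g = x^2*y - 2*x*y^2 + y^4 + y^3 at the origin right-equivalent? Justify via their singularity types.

The Hessian of f at 0 is [[0, 0], [0, 0]] with rank 0, so corank 2. A Groebner basis of the Jacobian ideal J(f) in C{x,y} is {x^3 + 2*x^2 - 8*y^2, x^2/4 + y^3 - y^2, x*y - 2*y^2}; counting standard monomials gives mu = 5. Corank 2; j^3 = y*(x - 2*y)^2 has shape L^2 M (L != M), so D-series; mu = 5 gives D_5. The Hessian of g at 0 is [[0, 0], [0, 0]] with rank 0, so corank 2. A Groebner basis of the Jacobian ideal J(g) in C{x,y} is {x^3 + x^2/4 - y^2/4, x^2/4 + y^3 - y^2/4, x*y - y^2}; counting standard monomials gives mu = 5. Corank 2; j^3 = y*(x - y)^2 has shape L^2 M (L != M), so D-series; mu = 5 gives D_5. Both have type D_5, hence right-equivalent.

Yes.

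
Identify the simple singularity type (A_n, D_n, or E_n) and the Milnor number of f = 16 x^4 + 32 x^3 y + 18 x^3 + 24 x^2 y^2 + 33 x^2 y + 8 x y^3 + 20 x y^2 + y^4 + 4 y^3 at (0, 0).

The Hessian of f at 0 is [[0, 0], [0, 0]] with rank 0, so corank 2. A Groebner basis of the Jacobian ideal J(f) in C{x,y} is {x*y^2 + 27*x*y/4 + 9*y^2/2, -81*x*y/8 + y^3 - 27*y^2/4, x^2 + 7*x*y/6 + y^2/3}; counting standard monomials gives mu = 5. Corank 2; j^3 = (2*x + y)*(3*x + 2*y)^2 has shape L^2 M (L != M), so D-series; mu = 5 gives D_5.

Type D5, Milnor number mu = 5.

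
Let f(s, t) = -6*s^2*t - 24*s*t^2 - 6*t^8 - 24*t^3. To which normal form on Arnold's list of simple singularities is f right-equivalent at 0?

D9

The Hessian of f at 0 has rank 0. Corank 2; j^3 = -6*t*(s + 2*t)^2 has shape L^2 M (L != M), so D-series; mu = 9 gives D_9.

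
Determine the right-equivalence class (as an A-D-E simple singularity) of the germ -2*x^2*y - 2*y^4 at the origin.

D_{5}

The Hessian of f at 0 is [[0, 0], [0, 0]] with rank 0, so corank 2. A Groebner basis of the Jacobian ideal J(f) in C{x,y} is {x^3, x^2/4 + y^3, x*y}; counting standard monomials gives mu = 5. Corank 2; j^3 = -2*x^2*y has shape L^2 M (L != M), so D-series; mu = 5 gives D_5.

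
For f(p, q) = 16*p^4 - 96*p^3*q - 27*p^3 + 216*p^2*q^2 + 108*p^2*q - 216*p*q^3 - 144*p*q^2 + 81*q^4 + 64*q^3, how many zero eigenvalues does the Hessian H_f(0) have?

The Hessian at 0 is [[0, 0], [0, 0]] of rank 0; hence corank 2.

2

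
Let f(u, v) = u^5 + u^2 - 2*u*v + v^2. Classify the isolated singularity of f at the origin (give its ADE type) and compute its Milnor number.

Type A_4, Milnor number mu = 4.

The Hessian of f at 0 is [[2, -2], [-2, 2]] with rank 1, so corank 1. A Groebner basis of the Jacobian ideal J(f) in C{u,v} is {v^4, u - v}; counting standard monomials gives mu = 4. Corank 1: A-series; mu = 4 gives A_4.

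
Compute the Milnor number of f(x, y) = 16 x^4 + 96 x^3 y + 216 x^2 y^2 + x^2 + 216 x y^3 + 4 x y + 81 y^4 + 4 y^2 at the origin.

The Hessian of f at 0 has rank 1. Corank 1: A-series; mu = 3 gives A_3.

3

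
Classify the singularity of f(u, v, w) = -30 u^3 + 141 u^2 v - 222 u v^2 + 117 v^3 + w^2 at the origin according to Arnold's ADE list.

D_{4}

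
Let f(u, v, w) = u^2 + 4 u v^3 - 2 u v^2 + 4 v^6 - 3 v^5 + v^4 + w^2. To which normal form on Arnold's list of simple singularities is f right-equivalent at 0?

A4

The Hessian of f at 0 is [[2, 0, 0], [0, 0, 0], [0, 0, 2]] with rank 2, so corank 1. A Groebner basis of the Jacobian ideal J(f) in C{u,v,w} is {u/2 + v^3 - v^2/2, u^2, u*v + u/2 - v^2/2, w}; counting standard monomials gives mu = 4. Corank 1: A-series; mu = 4 gives A_4.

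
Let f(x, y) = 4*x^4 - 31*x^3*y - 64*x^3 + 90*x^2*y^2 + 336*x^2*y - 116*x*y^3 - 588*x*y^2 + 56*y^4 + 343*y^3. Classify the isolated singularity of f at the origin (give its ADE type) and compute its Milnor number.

Type E7, Milnor number mu = 7.

The Hessian of f at 0 has rank 0. Corank 2; j^3 = -(4*x - 7*y)^3 is a perfect cube, so E-series; the 4-jet and mu = 7 give E_7.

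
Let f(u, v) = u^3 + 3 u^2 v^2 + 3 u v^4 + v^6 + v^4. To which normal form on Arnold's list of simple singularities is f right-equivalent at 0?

The Hessian of f at 0 has rank 0. Corank 2; j^3 = u^3 is a perfect cube, so E-series; the 4-jet and mu = 6 give E_6.

E_6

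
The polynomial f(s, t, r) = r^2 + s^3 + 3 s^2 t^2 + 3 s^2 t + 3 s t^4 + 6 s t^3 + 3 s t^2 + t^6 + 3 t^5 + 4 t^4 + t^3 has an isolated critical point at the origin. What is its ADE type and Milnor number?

Type E_{6}, Milnor number mu = 6.

The Hessian of f at 0 is [[0, 0, 0], [0, 0, 0], [0, 0, 2]] with rank 1, so corank 2. A Groebner basis of the Jacobian ideal J(f) in C{s,t,r} is {s^3 + 3*s^2/2 + 3*s*t + 3*t^2/2, s^2*t - s^2 - 2*s*t - t^2, s^2/2 + s*t^2 + s*t + t^2/2, t^3, r}; counting standard monomials gives mu = 6. Corank 2; j^3 = (s + t)^3 is a perfect cube, so E-series; the 4-jet and mu = 6 give E_6.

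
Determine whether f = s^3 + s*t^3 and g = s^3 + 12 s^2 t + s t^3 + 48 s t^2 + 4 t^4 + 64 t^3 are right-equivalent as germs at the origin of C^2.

Yes.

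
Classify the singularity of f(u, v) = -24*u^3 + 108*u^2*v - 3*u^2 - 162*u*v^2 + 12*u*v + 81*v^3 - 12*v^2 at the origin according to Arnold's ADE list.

The Hessian of f at 0 is [[-6, 12], [12, -24]] with rank 1, so corank 1. A Groebner basis of the Jacobian ideal J(f) in C{u,v} is {v^2, u - 2*v}; counting standard monomials gives mu = 2. Corank 1: A-series; mu = 2 gives A_2.

A2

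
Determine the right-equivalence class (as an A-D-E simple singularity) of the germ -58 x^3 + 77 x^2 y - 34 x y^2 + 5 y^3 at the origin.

D4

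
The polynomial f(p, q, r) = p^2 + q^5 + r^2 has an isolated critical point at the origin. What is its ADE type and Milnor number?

The Hessian of f at 0 has rank 2. Corank 1: A-series; mu = 4 gives A_4.

Type A_4, Milnor number mu = 4.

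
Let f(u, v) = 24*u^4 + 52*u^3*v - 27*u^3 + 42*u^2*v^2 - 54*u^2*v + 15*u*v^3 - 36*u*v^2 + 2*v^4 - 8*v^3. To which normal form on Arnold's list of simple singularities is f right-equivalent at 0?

E7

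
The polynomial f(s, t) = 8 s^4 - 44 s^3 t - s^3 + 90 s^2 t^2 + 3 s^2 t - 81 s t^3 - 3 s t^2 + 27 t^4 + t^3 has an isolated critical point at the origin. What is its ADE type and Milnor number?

Type E_{7}, Milnor number mu = 7.

The Hessian of f at 0 has rank 0. Corank 2; j^3 = -(s - t)^3 is a perfect cube, so E-series; the 4-jet and mu = 7 give E_7.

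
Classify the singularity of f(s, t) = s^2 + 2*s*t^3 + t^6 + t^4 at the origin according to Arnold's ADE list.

A_{3}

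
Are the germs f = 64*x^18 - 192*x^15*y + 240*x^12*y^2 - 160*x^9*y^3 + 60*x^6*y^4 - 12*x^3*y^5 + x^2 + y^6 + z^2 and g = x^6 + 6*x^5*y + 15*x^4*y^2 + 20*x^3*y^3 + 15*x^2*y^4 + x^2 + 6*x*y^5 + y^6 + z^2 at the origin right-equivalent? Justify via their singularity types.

Yes.

The Hessian of f at 0 has rank 2. Corank 1: A-series; mu = 5 gives A_5. The Hessian of g at 0 has rank 2. Corank 1: A-series; mu = 5 gives A_5. Both have type A_5, hence right-equivalent.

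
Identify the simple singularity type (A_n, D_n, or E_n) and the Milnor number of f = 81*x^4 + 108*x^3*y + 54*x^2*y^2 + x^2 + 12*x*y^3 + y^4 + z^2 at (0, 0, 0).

Type A_{3}, Milnor number mu = 3.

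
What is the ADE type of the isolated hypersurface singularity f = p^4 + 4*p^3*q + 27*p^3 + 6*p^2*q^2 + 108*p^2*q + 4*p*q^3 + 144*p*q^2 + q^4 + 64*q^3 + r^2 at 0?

E6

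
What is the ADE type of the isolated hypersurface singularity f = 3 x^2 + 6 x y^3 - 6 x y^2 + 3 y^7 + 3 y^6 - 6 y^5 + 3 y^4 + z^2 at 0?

A_6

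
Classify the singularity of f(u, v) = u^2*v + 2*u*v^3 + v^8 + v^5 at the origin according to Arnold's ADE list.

The Hessian of f at 0 is [[0, 0], [0, 0]] with rank 0, so corank 2. A Groebner basis of the Jacobian ideal J(f) in C{u,v} is {u^4, u^3*v - u^2/8 - u*v^2/8, u^3 + u^2*v^2, u*v + v^3}; counting standard monomials gives mu = 9. Corank 2; j^3 = u^2*v has shape L^2 M (L != M), so D-series; mu = 9 gives D_9.

D_{9}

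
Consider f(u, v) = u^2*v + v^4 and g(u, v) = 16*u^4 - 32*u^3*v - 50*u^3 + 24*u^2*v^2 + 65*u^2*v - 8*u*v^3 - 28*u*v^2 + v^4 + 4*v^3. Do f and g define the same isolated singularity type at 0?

The Hessian of f at 0 has rank 0. Corank 2; j^3 = u^2*v has shape L^2 M (L != M), so D-series; mu = 5 gives D_5. The Hessian of g at 0 has rank 0. Corank 2; j^3 = -(2*u - v)*(5*u - 2*v)^2 has shape L^2 M (L != M), so D-series; mu = 5 gives D_5. Both have type D_5, hence right-equivalent.

Yes.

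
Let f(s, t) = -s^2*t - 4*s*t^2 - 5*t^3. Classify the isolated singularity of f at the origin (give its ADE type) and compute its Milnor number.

The Hessian of f at 0 has rank 0. Corank 2; j^3 = -t*(s^2 + 4*s*t + 5*t^2) splits into three distinct lines over C (the quadratic factor has nonzero discriminant), so D_4.

Type D_{4}, Milnor number mu = 4.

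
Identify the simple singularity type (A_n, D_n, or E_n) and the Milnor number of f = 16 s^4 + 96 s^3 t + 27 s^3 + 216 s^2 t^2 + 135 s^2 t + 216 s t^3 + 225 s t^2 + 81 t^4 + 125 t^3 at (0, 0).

Type E_{6}, Milnor number mu = 6.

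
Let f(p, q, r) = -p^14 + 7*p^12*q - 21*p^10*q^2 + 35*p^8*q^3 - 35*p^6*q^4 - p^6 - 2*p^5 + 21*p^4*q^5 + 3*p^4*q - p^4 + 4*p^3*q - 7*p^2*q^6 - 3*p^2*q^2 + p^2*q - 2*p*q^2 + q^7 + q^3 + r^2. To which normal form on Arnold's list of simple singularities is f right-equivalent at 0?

D_{8}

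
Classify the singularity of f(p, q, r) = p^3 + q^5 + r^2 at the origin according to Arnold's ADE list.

E_8

The Hessian of f at 0 is [[0, 0, 0], [0, 0, 0], [0, 0, 2]] with rank 1, so corank 2. A Groebner basis of the Jacobian ideal J(f) in C{p,q,r} is {q^4, p^2, r}; counting standard monomials gives mu = 8. Corank 2; j^3 = p^3 is a perfect cube, so E-series; the 5-jet and mu = 8 give E_8.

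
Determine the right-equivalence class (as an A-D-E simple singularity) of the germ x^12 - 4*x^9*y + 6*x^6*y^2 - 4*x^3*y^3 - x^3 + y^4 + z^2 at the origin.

E6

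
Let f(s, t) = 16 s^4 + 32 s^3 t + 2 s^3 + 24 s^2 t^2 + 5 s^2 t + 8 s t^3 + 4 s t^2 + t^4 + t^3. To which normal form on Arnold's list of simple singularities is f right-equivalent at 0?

The Hessian of f at 0 has rank 0. Corank 2; j^3 = (s + t)^2*(2*s + t) has shape L^2 M (L != M), so D-series; mu = 5 gives D_5.

D_{5}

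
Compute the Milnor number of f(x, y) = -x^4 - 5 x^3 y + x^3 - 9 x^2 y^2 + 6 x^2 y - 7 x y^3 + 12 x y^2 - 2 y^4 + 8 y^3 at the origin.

The Hessian of f at 0 has rank 0. Corank 2; j^3 = (x + 2*y)^3 is a perfect cube, so E-series; the 4-jet and mu = 7 give E_7.

7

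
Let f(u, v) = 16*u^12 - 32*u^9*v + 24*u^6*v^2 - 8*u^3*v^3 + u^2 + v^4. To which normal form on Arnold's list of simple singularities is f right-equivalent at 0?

A_3

The Hessian of f at 0 has rank 1. Corank 1: A-series; mu = 3 gives A_3.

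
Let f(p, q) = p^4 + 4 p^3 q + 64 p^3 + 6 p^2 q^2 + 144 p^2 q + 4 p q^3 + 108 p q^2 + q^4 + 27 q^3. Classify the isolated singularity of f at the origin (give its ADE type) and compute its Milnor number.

Type E_6, Milnor number mu = 6.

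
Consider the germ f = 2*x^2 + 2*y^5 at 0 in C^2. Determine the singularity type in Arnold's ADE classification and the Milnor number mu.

Type A_4, Milnor number mu = 4.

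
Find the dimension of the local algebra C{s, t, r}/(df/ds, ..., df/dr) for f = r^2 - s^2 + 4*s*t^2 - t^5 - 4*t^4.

The Hessian of f at 0 has rank 2. Corank 1: A-series; mu = 4 gives A_4.

4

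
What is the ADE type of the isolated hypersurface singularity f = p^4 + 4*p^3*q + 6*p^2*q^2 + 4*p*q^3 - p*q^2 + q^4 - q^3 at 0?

The Hessian of f at 0 has rank 0. Corank 2; j^3 = -q^2*(p + q) has shape L^2 M (L != M), so D-series; mu = 5 gives D_5.

D5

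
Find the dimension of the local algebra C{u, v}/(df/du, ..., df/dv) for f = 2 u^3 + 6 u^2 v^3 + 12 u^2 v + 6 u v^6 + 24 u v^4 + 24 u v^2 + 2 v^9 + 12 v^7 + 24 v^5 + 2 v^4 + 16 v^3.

6

The Hessian of f at 0 is [[0, 0], [0, 0]] with rank 0, so corank 2. A Groebner basis of the Jacobian ideal J(f) in C{u,v} is {v^3, u^2 + 4*u*v + 4*v^2}; counting standard monomials gives mu = 6. Corank 2; j^3 = 2*(u + 2*v)^3 is a perfect cube, so E-series; the 4-jet and mu = 6 give E_6.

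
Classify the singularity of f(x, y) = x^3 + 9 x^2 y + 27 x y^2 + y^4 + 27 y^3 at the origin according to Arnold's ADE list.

E6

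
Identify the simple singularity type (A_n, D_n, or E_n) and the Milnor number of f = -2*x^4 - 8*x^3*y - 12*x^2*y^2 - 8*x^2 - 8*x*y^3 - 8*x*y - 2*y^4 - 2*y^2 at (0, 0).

The Hessian of f at 0 is [[-16, -8], [-8, -4]] with rank 1, so corank 1. A Groebner basis of the Jacobian ideal J(f) in C{x,y} is {y^3, x + y/2}; counting standard monomials gives mu = 3. Corank 1: A-series; mu = 3 gives A_3.

Type A_3, Milnor number mu = 3.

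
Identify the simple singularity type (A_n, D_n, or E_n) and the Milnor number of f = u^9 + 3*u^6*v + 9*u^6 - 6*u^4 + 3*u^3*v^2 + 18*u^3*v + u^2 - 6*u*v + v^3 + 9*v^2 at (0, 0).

The Hessian of f at 0 has rank 1. Corank 1: A-series; mu = 2 gives A_2.

Type A_2, Milnor number mu = 2.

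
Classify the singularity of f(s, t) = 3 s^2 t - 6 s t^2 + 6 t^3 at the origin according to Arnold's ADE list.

D_{4}

The Hessian of f at 0 is [[0, 0], [0, 0]] with rank 0, so corank 2. A Groebner basis of the Jacobian ideal J(f) in C{s,t} is {t^3, s^2 + 2*t^2, s*t - t^2}; counting standard monomials gives mu = 4. Corank 2; j^3 = 3*t*(s^2 - 2*s*t + 2*t^2) splits into three distinct lines over C (the quadratic factor has nonzero discriminant), so D_4.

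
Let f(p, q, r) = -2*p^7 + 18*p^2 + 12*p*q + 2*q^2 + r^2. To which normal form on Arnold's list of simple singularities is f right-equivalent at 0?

A6

The Hessian of f at 0 has rank 2. Corank 1: A-series; mu = 6 gives A_6.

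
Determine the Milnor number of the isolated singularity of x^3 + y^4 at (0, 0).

6

The Hessian of f at 0 has rank 0. Corank 2; j^3 = x^3 is a perfect cube, so E-series; the 4-jet and mu = 6 give E_6.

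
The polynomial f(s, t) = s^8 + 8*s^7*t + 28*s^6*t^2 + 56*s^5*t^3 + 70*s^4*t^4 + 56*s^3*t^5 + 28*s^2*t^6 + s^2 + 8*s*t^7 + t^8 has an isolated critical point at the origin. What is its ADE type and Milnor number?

Type A_7, Milnor number mu = 7.

The Hessian of f at 0 is [[2, 0], [0, 0]] with rank 1, so corank 1. A Groebner basis of the Jacobian ideal J(f) in C{s,t} is {t^7, s}; counting standard monomials gives mu = 7. Corank 1: A-series; mu = 7 gives A_7.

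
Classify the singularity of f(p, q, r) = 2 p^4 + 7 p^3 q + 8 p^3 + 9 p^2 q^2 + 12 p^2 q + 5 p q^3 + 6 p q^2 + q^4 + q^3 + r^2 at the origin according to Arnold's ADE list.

E_{7}

The Hessian of f at 0 is [[0, 0, 0], [0, 0, 0], [0, 0, 2]] with rank 1, so corank 2. A Groebner basis of the Jacobian ideal J(f) in C{p,q,r} is {768*p^2 + 768*p*q + q^4 + 8*q^3 + 192*q^2, p^3 + 36*p^2 + 36*p*q + q^3/2 + 9*q^2, p^2*q - 40*p^2 - 40*p*q - 2*q^3/3 - 10*q^2, 32*p^2 + p*q^2 + 32*p*q + 5*q^3/6 + 8*q^2, r}; counting standard monomials gives mu = 7. Corank 2; j^3 = (2*p + q)^3 is a perfect cube, so E-series; the 4-jet and mu = 7 give E_7.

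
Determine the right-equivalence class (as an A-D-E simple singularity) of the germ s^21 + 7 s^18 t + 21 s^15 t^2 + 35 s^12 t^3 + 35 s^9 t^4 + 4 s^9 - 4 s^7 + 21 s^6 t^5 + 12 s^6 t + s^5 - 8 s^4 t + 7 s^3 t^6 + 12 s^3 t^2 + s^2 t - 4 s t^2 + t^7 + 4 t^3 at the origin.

The Hessian of f at 0 is [[0, 0], [0, 0]] with rank 0, so corank 2. A Groebner basis of the Jacobian ideal J(f) in C{s,t} is {32*s^2/249 + s*t^3 - 1273*s*t/1992 + 761*t^2/996, 8*s^2/83 - 595*s*t/1328 + t^4 + 339*t^2/664, s^3 - 12*s*t^2 + 16*t^3, s^2*t - 4*s*t^2 + 4*t^3}; counting standard monomials gives mu = 8. Corank 2; j^3 = t*(s - 2*t)^2 has shape L^2 M (L != M), so D-series; mu = 8 gives D_8.

D_{8}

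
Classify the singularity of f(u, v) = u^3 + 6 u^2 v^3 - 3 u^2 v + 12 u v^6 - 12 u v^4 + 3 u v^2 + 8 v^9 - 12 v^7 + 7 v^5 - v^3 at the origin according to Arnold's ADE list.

E8

The Hessian of f at 0 is [[0, 0], [0, 0]] with rank 0, so corank 2. A Groebner basis of the Jacobian ideal J(f) in C{u,v} is {u^2/4 + u*v^3 - u*v/2 + v^2/4, v^4, u^3 - 3*u*v^2 + 2*v^3, u^2*v - 2*u*v^2 + v^3}; counting standard monomials gives mu = 8. Corank 2; j^3 = (u - v)^3 is a perfect cube, so E-series; the 5-jet and mu = 8 give E_8.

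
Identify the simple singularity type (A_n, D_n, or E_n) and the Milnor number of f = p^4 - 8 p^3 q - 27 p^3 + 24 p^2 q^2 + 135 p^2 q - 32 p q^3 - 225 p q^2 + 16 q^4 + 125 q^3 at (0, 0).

Type E_{6}, Milnor number mu = 6.

The Hessian of f at 0 has rank 0. Corank 2; j^3 = -(3*p - 5*q)^3 is a perfect cube, so E-series; the 4-jet and mu = 6 give E_6.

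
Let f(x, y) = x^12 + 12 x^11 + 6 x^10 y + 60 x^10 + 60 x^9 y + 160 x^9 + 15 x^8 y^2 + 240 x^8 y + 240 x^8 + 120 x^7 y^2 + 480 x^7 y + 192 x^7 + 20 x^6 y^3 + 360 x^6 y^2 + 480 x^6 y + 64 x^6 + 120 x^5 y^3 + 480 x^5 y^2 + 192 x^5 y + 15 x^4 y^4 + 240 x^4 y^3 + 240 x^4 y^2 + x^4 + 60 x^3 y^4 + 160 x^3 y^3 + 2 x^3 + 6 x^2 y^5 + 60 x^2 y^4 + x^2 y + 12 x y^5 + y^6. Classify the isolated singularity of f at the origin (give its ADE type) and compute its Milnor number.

The Hessian of f at 0 has rank 0. Corank 2; j^3 = x^2*(2*x + y) has shape L^2 M (L != M), so D-series; mu = 7 gives D_7.

Type D_{7}, Milnor number mu = 7.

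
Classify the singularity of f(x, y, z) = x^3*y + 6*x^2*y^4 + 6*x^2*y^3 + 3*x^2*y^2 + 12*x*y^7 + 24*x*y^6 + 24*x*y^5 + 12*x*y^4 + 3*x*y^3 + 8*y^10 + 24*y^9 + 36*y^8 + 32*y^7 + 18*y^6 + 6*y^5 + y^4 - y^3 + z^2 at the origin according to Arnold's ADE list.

E7

The Hessian of f at 0 is [[0, 0, 0], [0, 0, 0], [0, 0, 2]] with rank 1, so corank 2. A Groebner basis of the Jacobian ideal J(f) in C{x,y,z} is {x^3 - 3*x*y^2 - 3*y^2, x^2*y + 2*x*y^2, y^3, z}; counting standard monomials gives mu = 7. Corank 2; j^3 = -y^3 is a perfect cube, so E-series; the 4-jet and mu = 7 give E_7.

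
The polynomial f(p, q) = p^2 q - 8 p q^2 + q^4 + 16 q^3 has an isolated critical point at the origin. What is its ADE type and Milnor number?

Type D_5, Milnor number mu = 5.

The Hessian of f at 0 is [[0, 0], [0, 0]] with rank 0, so corank 2. A Groebner basis of the Jacobian ideal J(f) in C{p,q} is {p^3 + 16*p^2 - 256*q^2, p^2/4 + q^3 - 4*q^2, p*q - 4*q^2}; counting standard monomials gives mu = 5. Corank 2; j^3 = q*(p - 4*q)^2 has shape L^2 M (L != M), so D-series; mu = 5 gives D_5.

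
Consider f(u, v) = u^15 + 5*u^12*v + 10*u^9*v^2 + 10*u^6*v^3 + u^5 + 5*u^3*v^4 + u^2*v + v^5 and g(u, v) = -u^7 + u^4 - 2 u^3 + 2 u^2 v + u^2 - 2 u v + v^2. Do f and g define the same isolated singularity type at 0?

The Hessian of f at 0 is [[0, 0], [0, 0]] with rank 0, so corank 2. A Groebner basis of the Jacobian ideal J(f) in C{u,v} is {u^2/5 + v^4, u^3, u*v}; counting standard monomials gives mu = 6. Corank 2; j^3 = u^2*v has shape L^2 M (L != M), so D-series; mu = 6 gives D_6. The Hessian of g at 0 is [[2, -2], [-2, 2]] with rank 1, so corank 1. A Groebner basis of the Jacobian ideal J(g) in C{u,v} is {-14*u*v/3 + 5*u/3 + v^4 + 4*v^3/3 + 3*v^2 - 5*v/3, u*v^2 - 4*u*v/3 + u/3 - v^3/3 + v^2 - v/3, u^2 - u + v}; counting standard monomials gives mu = 6. Corank 1: A-series; mu = 6 gives A_6. f is D_6 but g is A_6, hence not right-equivalent.

No.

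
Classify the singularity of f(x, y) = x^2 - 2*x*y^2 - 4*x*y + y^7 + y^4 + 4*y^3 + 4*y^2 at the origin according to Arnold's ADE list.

A6

The Hessian of f at 0 has rank 1. Corank 1: A-series; mu = 6 gives A_6.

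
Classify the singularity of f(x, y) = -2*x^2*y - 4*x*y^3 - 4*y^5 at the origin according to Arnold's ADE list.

The Hessian of f at 0 has rank 0. Corank 2; j^3 = -2*x^2*y has shape L^2 M (L != M), so D-series; mu = 6 gives D_6.

D6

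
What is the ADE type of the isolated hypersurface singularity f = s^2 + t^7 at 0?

A_6

The Hessian of f at 0 is [[2, 0], [0, 0]] with rank 1, so corank 1. A Groebner basis of the Jacobian ideal J(f) in C{s,t} is {t^6, s}; counting standard monomials gives mu = 6. Corank 1: A-series; mu = 6 gives A_6.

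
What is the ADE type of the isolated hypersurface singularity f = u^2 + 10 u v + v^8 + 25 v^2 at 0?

The Hessian of f at 0 has rank 1. Corank 1: A-series; mu = 7 gives A_7.

A7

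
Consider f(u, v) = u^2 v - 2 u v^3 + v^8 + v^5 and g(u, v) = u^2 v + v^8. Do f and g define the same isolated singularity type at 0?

The Hessian of f at 0 has rank 0. Corank 2; j^3 = u^2*v has shape L^2 M (L != M), so D-series; mu = 9 gives D_9. The Hessian of g at 0 has rank 0. Corank 2; j^3 = u^2*v has shape L^2 M (L != M), so D-series; mu = 9 gives D_9. Both have type D_9, hence right-equivalent.

Yes.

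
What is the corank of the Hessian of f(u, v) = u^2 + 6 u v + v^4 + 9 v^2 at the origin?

1

Hessian at 0 has rank 1.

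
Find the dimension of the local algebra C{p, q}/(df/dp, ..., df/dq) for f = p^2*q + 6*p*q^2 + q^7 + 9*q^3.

The Hessian of f at 0 is [[0, 0], [0, 0]] with rank 0, so corank 2. A Groebner basis of the Jacobian ideal J(f) in C{p,q} is {p^2/7 + q^6 - 9*q^2/7, p^3 + 27*q^3, p*q + 3*q^2}; counting standard monomials gives mu = 8. Corank 2; j^3 = q*(p + 3*q)^2 has shape L^2 M (L != M), so D-series; mu = 8 gives D_8.

8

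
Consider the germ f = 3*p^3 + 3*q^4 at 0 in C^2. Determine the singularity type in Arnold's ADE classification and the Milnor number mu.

Type E_6, Milnor number mu = 6.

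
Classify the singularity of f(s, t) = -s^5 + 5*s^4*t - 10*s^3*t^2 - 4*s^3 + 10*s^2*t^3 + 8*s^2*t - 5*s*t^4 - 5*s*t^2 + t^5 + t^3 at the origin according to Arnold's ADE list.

D6

The Hessian of f at 0 has rank 0. Corank 2; j^3 = -(s - t)*(2*s - t)^2 has shape L^2 M (L != M), so D-series; mu = 6 gives D_6.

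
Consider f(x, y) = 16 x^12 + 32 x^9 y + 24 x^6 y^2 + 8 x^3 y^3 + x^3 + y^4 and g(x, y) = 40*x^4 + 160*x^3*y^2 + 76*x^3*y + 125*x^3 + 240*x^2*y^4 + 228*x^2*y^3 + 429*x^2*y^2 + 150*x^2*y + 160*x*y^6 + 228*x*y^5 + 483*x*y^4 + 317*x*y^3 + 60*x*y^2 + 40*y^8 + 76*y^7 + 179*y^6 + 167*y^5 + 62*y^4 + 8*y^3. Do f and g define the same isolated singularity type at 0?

No.

The Hessian of f at 0 has rank 0. Corank 2; j^3 = x^3 is a perfect cube, so E-series; the 4-jet and mu = 6 give E_6. The Hessian of g at 0 has rank 0. Corank 2; j^3 = (5*x + 2*y)^3 is a perfect cube, so E-series; the 4-jet and mu = 7 give E_7. f is E_6 but g is E_7, hence not right-equivalent.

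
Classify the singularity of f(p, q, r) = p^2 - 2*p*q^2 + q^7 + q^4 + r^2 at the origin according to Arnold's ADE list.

A_6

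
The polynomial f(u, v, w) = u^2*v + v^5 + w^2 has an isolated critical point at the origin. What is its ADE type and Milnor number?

Type D6, Milnor number mu = 6.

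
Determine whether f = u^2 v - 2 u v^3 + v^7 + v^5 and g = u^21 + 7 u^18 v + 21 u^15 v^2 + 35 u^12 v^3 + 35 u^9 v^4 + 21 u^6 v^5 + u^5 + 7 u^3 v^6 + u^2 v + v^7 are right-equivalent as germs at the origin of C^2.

Yes.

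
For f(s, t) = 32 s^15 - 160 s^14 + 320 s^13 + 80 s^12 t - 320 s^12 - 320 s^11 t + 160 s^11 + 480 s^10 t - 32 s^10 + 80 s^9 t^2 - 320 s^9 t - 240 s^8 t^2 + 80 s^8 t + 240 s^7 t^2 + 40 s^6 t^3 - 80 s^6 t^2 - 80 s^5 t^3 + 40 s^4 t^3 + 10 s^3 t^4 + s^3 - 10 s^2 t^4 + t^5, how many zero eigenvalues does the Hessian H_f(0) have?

2

The Hessian at 0 is [[0, 0], [0, 0]] of rank 0; hence corank 2.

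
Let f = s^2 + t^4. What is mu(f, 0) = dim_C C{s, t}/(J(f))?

The Hessian of f at 0 has rank 1. Corank 1: A-series; mu = 3 gives A_3.

3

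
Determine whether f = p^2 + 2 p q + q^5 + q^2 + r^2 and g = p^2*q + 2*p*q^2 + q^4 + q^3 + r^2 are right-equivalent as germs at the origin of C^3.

No.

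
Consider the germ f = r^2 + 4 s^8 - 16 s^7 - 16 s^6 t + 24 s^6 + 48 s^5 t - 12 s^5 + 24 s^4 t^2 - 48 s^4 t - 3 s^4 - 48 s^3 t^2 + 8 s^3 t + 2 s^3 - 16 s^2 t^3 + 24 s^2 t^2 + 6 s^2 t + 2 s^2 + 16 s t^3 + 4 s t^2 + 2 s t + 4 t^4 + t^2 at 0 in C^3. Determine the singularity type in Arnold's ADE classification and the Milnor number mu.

Type A_1, Milnor number mu = 1.

The Hessian of f at 0 is [[4, 2, 0], [2, 2, 0], [0, 0, 2]] with rank 3, so corank 0. A Groebner basis of the Jacobian ideal J(f) in C{s,t,r} is {s, t, r}; counting standard monomials gives mu = 1. Corank 0: nondegenerate Morse point, so A_1.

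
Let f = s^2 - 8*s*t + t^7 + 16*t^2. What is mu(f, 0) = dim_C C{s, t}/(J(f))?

6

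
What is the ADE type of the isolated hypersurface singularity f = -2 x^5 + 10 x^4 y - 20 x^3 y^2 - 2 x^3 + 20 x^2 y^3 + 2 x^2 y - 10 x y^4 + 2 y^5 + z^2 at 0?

The Hessian of f at 0 is [[0, 0, 0], [0, 0, 0], [0, 0, 2]] with rank 1, so corank 2. A Groebner basis of the Jacobian ideal J(f) in C{x,y,z} is {x*y/5 + y^4, x*y^2, x^2 - x*y, z}; counting standard monomials gives mu = 6. Corank 2; j^3 = -2*x^2*(x - y) has shape L^2 M (L != M), so D-series; mu = 6 gives D_6.

D6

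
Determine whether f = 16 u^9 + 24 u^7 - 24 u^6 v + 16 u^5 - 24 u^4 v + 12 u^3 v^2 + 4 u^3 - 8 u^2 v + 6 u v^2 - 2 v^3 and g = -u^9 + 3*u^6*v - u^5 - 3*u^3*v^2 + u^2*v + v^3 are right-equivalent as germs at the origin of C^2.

The Hessian of f at 0 has rank 0. Corank 2; j^3 = 2*(u - v)*(2*u^2 - 2*u*v + v^2) splits into three distinct lines over C (the quadratic factor has nonzero discriminant), so D_4. The Hessian of g at 0 has rank 0. Corank 2; j^3 = v*(u^2 + v^2) splits into three distinct lines over C (the quadratic factor has nonzero discriminant), so D_4. Both have type D_4, hence right-equivalent.

Yes.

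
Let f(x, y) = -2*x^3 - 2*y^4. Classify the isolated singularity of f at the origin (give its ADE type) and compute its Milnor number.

Type E_6, Milnor number mu = 6.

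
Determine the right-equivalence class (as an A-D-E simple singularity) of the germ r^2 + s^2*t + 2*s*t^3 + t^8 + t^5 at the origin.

D_{9}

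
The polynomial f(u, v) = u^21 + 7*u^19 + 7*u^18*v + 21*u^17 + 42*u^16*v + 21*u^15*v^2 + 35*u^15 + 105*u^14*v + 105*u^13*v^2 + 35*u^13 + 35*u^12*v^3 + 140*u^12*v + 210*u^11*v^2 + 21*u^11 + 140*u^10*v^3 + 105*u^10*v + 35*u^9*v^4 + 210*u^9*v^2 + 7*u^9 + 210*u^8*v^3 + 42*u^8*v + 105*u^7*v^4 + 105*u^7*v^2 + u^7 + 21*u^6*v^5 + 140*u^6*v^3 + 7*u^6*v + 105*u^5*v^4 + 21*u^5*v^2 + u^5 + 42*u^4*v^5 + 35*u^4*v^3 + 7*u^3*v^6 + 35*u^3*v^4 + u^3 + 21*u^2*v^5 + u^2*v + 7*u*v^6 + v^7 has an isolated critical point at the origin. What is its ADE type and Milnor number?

Type D_8, Milnor number mu = 8.

The Hessian of f at 0 is [[0, 0], [0, 0]] with rank 0, so corank 2. A Groebner basis of the Jacobian ideal J(f) in C{u,v} is {-u*v/7 + v^6, u*v^2, u^2 + u*v}; counting standard monomials gives mu = 8. Corank 2; j^3 = u^2*(u + v) has shape L^2 M (L != M), so D-series; mu = 8 gives D_8.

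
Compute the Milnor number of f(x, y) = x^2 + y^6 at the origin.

5

The Hessian of f at 0 is [[2, 0], [0, 0]] with rank 1, so corank 1. A Groebner basis of the Jacobian ideal J(f) in C{x,y} is {y^5, x}; counting standard monomials gives mu = 5. Corank 1: A-series; mu = 5 gives A_5.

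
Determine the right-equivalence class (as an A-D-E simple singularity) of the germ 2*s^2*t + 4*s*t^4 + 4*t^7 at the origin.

D8

The Hessian of f at 0 has rank 0. Corank 2; j^3 = 2*s^2*t has shape L^2 M (L != M), so D-series; mu = 8 gives D_8.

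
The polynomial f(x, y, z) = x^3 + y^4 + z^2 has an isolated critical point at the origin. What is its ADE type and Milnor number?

The Hessian of f at 0 has rank 1. Corank 2; j^3 = x^3 is a perfect cube, so E-series; the 4-jet and mu = 6 give E_6.

Type E6, Milnor number mu = 6.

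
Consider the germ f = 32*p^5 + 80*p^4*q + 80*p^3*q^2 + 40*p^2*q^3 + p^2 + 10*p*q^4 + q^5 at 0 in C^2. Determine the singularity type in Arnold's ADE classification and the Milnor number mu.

Type A_4, Milnor number mu = 4.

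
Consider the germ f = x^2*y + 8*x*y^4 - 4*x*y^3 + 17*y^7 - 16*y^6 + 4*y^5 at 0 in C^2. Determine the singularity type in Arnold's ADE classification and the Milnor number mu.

The Hessian of f at 0 has rank 0. Corank 2; j^3 = x^2*y has shape L^2 M (L != M), so D-series; mu = 8 gives D_8.

Type D8, Milnor number mu = 8.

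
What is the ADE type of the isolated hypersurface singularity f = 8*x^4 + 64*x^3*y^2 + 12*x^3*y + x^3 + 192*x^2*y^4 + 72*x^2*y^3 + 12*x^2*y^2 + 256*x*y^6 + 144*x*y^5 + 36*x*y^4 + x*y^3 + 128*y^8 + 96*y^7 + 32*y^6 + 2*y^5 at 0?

E7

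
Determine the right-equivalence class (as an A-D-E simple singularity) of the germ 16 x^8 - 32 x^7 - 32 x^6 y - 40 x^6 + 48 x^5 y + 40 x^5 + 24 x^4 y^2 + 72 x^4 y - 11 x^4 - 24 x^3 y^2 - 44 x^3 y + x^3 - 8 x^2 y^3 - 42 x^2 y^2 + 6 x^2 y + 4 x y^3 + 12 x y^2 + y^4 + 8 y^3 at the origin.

The Hessian of f at 0 has rank 0. Corank 2; j^3 = (x + 2*y)^3 is a perfect cube, so E-series; the 4-jet and mu = 6 give E_6.

E_6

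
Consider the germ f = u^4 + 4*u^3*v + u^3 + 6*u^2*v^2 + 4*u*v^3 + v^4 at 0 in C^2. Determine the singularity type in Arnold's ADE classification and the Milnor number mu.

The Hessian of f at 0 has rank 0. Corank 2; j^3 = u^3 is a perfect cube, so E-series; the 4-jet and mu = 6 give E_6.

Type E_{6}, Milnor number mu = 6.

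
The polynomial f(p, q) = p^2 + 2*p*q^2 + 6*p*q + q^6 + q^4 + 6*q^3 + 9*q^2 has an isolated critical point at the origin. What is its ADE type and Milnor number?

The Hessian of f at 0 has rank 1. Corank 1: A-series; mu = 5 gives A_5.

Type A_5, Milnor number mu = 5.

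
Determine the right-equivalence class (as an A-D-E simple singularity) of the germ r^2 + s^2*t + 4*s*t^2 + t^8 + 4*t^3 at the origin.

The Hessian of f at 0 has rank 1. Corank 2; j^3 = t*(s + 2*t)^2 has shape L^2 M (L != M), so D-series; mu = 9 gives D_9.

D_{9}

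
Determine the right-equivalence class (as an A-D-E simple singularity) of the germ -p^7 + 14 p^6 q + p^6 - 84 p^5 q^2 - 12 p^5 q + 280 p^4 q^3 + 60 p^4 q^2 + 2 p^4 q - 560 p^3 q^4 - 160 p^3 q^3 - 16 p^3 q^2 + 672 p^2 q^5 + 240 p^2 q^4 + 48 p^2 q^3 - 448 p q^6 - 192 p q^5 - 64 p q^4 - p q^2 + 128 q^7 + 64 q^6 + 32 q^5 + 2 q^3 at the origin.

D_7

The Hessian of f at 0 has rank 0. Corank 2; j^3 = -q^2*(p - 2*q) has shape L^2 M (L != M), so D-series; mu = 7 gives D_7.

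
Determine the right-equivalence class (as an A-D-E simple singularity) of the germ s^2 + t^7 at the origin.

The Hessian of f at 0 is [[2, 0], [0, 0]] with rank 1, so corank 1. A Groebner basis of the Jacobian ideal J(f) in C{s,t} is {t^6, s}; counting standard monomials gives mu = 6. Corank 1: A-series; mu = 6 gives A_6.

A_6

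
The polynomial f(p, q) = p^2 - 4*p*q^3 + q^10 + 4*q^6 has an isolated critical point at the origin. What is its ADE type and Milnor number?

The Hessian of f at 0 is [[2, 0], [0, 0]] with rank 1, so corank 1. A Groebner basis of the Jacobian ideal J(f) in C{p,q} is {p^3, -p/2 + q^3}; counting standard monomials gives mu = 9. Corank 1: A-series; mu = 9 gives A_9.

Type A_9, Milnor number mu = 9.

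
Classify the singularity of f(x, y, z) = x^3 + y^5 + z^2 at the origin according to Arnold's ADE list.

The Hessian of f at 0 is [[0, 0, 0], [0, 0, 0], [0, 0, 2]] with rank 1, so corank 2. A Groebner basis of the Jacobian ideal J(f) in C{x,y,z} is {y^4, x^2, z}; counting standard monomials gives mu = 8. Corank 2; j^3 = x^3 is a perfect cube, so E-series; the 5-jet and mu = 8 give E_8.

E8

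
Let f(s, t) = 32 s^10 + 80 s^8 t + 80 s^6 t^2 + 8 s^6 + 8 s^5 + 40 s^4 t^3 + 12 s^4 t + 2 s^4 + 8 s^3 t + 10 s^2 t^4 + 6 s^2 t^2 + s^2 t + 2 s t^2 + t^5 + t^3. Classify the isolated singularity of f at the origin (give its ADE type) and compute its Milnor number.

Type D_{6}, Milnor number mu = 6.

The Hessian of f at 0 has rank 0. Corank 2; j^3 = t*(s + t)^2 has shape L^2 M (L != M), so D-series; mu = 6 gives D_6.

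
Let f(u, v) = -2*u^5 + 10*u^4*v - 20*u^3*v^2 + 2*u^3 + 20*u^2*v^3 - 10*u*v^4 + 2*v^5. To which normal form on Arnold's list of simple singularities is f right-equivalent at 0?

The Hessian of f at 0 is [[0, 0], [0, 0]] with rank 0, so corank 2. A Groebner basis of the Jacobian ideal J(f) in C{u,v} is {v^5, u*v^3 - v^4/4, u^2}; counting standard monomials gives mu = 8. Corank 2; j^3 = 2*u^3 is a perfect cube, so E-series; the 5-jet and mu = 8 give E_8.

E_8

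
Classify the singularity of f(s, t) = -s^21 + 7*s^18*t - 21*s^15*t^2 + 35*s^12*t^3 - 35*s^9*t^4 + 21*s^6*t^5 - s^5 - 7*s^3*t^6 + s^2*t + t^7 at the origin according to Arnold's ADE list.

D_8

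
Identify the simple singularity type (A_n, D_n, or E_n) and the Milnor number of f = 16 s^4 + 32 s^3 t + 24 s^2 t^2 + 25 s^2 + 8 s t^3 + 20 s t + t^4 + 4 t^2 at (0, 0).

The Hessian of f at 0 is [[50, 20], [20, 8]] with rank 1, so corank 1. A Groebner basis of the Jacobian ideal J(f) in C{s,t} is {t^3, s + 2*t/5}; counting standard monomials gives mu = 3. Corank 1: A-series; mu = 3 gives A_3.

Type A_{3}, Milnor number mu = 3.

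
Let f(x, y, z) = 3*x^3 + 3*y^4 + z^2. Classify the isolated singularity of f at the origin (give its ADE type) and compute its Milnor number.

Type E_6, Milnor number mu = 6.

The Hessian of f at 0 is [[0, 0, 0], [0, 0, 0], [0, 0, 2]] with rank 1, so corank 2. A Groebner basis of the Jacobian ideal J(f) in C{x,y,z} is {y^3, x^2, z}; counting standard monomials gives mu = 6. Corank 2; j^3 = 3*x^3 is a perfect cube, so E-series; the 4-jet and mu = 6 give E_6.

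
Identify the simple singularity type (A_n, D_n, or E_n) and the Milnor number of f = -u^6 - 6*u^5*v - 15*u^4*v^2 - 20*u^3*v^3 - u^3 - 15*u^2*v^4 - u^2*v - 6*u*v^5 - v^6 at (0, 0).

Type D_7, Milnor number mu = 7.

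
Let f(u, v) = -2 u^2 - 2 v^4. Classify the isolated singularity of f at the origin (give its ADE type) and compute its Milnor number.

The Hessian of f at 0 has rank 1. Corank 1: A-series; mu = 3 gives A_3.

Type A_{3}, Milnor number mu = 3.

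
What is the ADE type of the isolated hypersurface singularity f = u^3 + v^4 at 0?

E_{6}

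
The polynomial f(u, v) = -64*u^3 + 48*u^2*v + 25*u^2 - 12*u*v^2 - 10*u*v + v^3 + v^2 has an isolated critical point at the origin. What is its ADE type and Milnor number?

The Hessian of f at 0 has rank 1. Corank 1: A-series; mu = 2 gives A_2.

Type A2, Milnor number mu = 2.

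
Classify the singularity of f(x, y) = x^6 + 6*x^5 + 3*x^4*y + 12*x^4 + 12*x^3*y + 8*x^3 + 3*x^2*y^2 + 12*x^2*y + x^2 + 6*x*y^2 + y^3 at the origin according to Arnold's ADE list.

The Hessian of f at 0 is [[2, 0], [0, 0]] with rank 1, so corank 1. A Groebner basis of the Jacobian ideal J(f) in C{x,y} is {y^2, x}; counting standard monomials gives mu = 2. Corank 1: A-series; mu = 2 gives A_2.

A_2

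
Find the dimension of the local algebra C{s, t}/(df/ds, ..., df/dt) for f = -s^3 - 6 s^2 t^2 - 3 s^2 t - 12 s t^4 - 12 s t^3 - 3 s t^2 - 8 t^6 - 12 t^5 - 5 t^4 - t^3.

6

The Hessian of f at 0 has rank 0. Corank 2; j^3 = -(s + t)^3 is a perfect cube, so E-series; the 4-jet and mu = 6 give E_6.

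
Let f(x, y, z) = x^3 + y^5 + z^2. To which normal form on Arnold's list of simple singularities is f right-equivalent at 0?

The Hessian of f at 0 has rank 1. Corank 2; j^3 = x^3 is a perfect cube, so E-series; the 5-jet and mu = 8 give E_8.

E8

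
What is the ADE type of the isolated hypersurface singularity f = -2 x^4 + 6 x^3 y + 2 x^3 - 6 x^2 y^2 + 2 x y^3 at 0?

E7

The Hessian of f at 0 has rank 0. Corank 2; j^3 = 2*x^3 is a perfect cube, so E-series; the 4-jet and mu = 7 give E_7.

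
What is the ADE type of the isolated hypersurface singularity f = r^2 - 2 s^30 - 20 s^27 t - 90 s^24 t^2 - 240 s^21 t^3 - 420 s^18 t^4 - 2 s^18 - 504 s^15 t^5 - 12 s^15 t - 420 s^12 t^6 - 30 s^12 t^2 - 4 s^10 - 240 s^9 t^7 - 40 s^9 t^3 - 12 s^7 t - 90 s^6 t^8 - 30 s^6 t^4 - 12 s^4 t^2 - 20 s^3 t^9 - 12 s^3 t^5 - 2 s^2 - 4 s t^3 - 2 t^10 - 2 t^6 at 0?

The Hessian of f at 0 has rank 2. Corank 1: A-series; mu = 9 gives A_9.

A_{9}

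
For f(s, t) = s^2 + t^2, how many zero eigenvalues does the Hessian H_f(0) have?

0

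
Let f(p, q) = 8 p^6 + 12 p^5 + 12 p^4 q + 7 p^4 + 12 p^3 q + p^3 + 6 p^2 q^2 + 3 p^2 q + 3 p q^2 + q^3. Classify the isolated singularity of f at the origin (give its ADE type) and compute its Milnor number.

Type E_6, Milnor number mu = 6.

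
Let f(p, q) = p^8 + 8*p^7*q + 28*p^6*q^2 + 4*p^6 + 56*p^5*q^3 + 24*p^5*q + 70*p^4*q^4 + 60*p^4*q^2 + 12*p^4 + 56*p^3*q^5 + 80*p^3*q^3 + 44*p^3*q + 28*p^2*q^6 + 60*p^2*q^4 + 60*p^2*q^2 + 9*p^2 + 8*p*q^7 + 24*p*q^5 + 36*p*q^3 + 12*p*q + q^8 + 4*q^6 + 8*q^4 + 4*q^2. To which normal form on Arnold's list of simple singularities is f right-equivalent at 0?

A_7

The Hessian of f at 0 has rank 1. Corank 1: A-series; mu = 7 gives A_7.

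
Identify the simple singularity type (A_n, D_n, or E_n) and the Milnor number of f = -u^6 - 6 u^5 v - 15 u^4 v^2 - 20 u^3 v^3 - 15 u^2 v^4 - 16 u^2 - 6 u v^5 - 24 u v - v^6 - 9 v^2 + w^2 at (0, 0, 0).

The Hessian of f at 0 is [[-32, -24, 0], [-24, -18, 0], [0, 0, 2]] with rank 2, so corank 1. A Groebner basis of the Jacobian ideal J(f) in C{u,v,w} is {v^5, u + 3*v/4, w}; counting standard monomials gives mu = 5. Corank 1: A-series; mu = 5 gives A_5.

Type A5, Milnor number mu = 5.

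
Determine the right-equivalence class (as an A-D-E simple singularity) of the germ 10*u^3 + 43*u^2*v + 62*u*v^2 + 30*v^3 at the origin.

D4

The Hessian of f at 0 has rank 0. Corank 2; j^3 = (2*u + 3*v)*(5*u^2 + 14*u*v + 10*v^2) splits into three distinct lines over C (the quadratic factor has nonzero discriminant), so D_4.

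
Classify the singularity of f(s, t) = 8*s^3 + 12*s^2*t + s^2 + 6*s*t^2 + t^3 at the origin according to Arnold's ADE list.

A_2

The Hessian of f at 0 has rank 1. Corank 1: A-series; mu = 2 gives A_2.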